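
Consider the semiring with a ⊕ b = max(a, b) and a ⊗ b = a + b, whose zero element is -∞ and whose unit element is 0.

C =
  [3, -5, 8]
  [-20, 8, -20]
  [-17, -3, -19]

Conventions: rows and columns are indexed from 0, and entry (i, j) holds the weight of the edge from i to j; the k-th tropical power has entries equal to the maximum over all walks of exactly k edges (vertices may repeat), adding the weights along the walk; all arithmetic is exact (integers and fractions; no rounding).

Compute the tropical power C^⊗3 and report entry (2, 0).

C^⊗2:
  [6, 5, 11]
  [-12, 16, -12]
  [-14, 5, -9]
C^⊗3:
  [9, 13, 14]
  [-4, 24, -4]
  [-11, 13, -6]
Key observation: the optimum is the walk 2->0->0->0, with weight (-17) + 3 + 3 = -11.
Optimal value attained by: walk 2->0->0->0.
Answer: (C^⊗3)[2][0] = -11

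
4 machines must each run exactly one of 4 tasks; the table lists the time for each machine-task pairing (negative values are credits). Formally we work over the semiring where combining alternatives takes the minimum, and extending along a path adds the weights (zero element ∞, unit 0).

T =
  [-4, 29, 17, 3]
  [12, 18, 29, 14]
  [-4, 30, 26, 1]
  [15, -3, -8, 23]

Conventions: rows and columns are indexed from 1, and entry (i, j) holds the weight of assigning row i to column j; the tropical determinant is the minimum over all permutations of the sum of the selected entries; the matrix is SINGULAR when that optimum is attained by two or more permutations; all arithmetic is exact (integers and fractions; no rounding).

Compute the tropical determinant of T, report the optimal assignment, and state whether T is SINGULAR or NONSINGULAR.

σ = (1, 2, 3, 4): (-4) + 18 + 26 + 23 = 63
σ = (1, 2, 4, 3): (-4) + 18 + 1 + (-8) = 7
σ = (1, 3, 2, 4): (-4) + 29 + 30 + 23 = 78
σ = (1, 3, 4, 2): (-4) + 29 + 1 + (-3) = 23
σ = (1, 4, 2, 3): (-4) + 14 + 30 + (-8) = 32
σ = (1, 4, 3, 2): (-4) + 14 + 26 + (-3) = 33
σ = (2, 1, 3, 4): 29 + 12 + 26 + 23 = 90
σ = (2, 1, 4, 3): 29 + 12 + 1 + (-8) = 34
σ = (2, 3, 1, 4): 29 + 29 + (-4) + 23 = 77
σ = (2, 3, 4, 1): 29 + 29 + 1 + 15 = 74
σ = (2, 4, 1, 3): 29 + 14 + (-4) + (-8) = 31
σ = (2, 4, 3, 1): 29 + 14 + 26 + 15 = 84
σ = (3, 1, 2, 4): 17 + 12 + 30 + 23 = 82
σ = (3, 1, 4, 2): 17 + 12 + 1 + (-3) = 27
σ = (3, 2, 1, 4): 17 + 18 + (-4) + 23 = 54
σ = (3, 2, 4, 1): 17 + 18 + 1 + 15 = 51
σ = (3, 4, 1, 2): 17 + 14 + (-4) + (-3) = 24
σ = (3, 4, 2, 1): 17 + 14 + 30 + 15 = 76
σ = (4, 1, 2, 3): 3 + 12 + 30 + (-8) = 37
σ = (4, 1, 3, 2): 3 + 12 + 26 + (-3) = 38
σ = (4, 2, 1, 3): 3 + 18 + (-4) + (-8) = 9
σ = (4, 2, 3, 1): 3 + 18 + 26 + 15 = 62
σ = (4, 3, 1, 2): 3 + 29 + (-4) + (-3) = 25
σ = (4, 3, 2, 1): 3 + 29 + 30 + 15 = 77
Optimal value attained by: σ = (1, 2, 4, 3).
Answer: det⊕(T) = 7; verdict: NONSINGULAR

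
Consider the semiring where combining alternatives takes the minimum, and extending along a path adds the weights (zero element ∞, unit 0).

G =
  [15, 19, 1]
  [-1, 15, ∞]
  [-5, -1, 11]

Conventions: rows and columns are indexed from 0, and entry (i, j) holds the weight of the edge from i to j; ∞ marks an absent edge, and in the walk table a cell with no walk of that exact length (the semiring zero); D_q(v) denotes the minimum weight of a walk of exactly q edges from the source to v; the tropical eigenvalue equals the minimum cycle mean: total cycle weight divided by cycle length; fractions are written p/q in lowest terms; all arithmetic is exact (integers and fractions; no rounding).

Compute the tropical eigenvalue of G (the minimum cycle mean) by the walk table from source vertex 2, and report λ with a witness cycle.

q=0: [∞, ∞, 0]
q=1: [-5, -1, 11]
q=2: [-2, 10, -4]
q=3: [-9, -5, -1]
Optimal cycle mean attained by: cycle 0->2->0, total 1 + (-5), length 2.
Answer: λ = -2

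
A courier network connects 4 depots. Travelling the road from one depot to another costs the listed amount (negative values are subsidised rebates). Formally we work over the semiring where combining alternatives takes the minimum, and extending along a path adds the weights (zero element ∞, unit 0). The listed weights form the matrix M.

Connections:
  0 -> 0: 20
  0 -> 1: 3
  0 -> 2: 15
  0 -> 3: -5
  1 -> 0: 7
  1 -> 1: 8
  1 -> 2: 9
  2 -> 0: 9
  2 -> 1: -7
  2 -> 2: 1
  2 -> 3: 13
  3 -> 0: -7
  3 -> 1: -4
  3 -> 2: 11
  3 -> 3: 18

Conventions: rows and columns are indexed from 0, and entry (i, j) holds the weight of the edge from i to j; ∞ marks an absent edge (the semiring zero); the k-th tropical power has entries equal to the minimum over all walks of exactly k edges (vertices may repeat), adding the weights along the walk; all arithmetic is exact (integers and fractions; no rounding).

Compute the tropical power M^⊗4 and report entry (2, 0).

M^⊗2:
  [-12, -9, 6, 13]
  [15, 2, 10, 2]
  [0, -6, 2, 4]
  [3, -4, 5, -12]
M^⊗3:
  [-2, -9, 0, -17]
  [-5, -2, 11, 10]
  [-3, -5, 3, -5]
  [-19, -16, -1, -2]
M^⊗4:
  [-24, -21, -6, -7]
  [3, -2, 7, -10]
  [-12, -9, 4, -8]
  [-9, -16, -7, -24]
Key observation: the optimum is the walk 2->1->0->3->0, with weight (-7) + 7 + (-5) + (-7) = -12.
Optimal value attained by: walk 2->1->0->3->0.
Answer: (M^⊗4)[2][0] = -12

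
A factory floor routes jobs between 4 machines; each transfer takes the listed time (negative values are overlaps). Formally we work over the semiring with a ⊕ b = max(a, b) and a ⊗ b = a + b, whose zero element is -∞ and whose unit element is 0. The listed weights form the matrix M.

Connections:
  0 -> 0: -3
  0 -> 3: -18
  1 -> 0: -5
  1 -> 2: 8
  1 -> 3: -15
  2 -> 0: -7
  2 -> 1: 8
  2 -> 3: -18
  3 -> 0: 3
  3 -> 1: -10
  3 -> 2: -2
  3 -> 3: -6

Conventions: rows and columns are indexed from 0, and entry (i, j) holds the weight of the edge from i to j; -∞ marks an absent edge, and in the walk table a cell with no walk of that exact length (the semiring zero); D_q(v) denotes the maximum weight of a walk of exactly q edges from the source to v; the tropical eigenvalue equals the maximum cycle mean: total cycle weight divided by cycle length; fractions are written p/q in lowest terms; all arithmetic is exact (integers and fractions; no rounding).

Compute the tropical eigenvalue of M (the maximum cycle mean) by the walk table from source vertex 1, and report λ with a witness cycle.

q=0: [-∞, 0, -∞, -∞]
q=1: [-5, -∞, 8, -15]
q=2: [1, 16, -17, -10]
q=3: [11, -9, 24, 1]
q=4: [17, 32, -1, 6]
Optimal cycle mean attained by: cycle 1->2->1, total 8 + 8, length 2.
Answer: λ = 8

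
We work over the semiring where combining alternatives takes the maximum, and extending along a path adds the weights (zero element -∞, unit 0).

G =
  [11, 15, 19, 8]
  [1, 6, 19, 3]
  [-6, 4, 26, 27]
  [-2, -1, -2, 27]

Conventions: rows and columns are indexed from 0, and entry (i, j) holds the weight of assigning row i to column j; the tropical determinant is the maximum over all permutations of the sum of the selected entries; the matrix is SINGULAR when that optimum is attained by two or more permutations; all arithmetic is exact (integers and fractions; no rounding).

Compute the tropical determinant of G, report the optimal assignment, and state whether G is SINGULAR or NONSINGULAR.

σ = (0, 1, 2, 3): 11 + 6 + 26 + 27 = 70
σ = (0, 1, 3, 2): 11 + 6 + 27 + (-2) = 42
σ = (0, 2, 1, 3): 11 + 19 + 4 + 27 = 61
σ = (0, 2, 3, 1): 11 + 19 + 27 + (-1) = 56
σ = (0, 3, 1, 2): 11 + 3 + 4 + (-2) = 16
σ = (0, 3, 2, 1): 11 + 3 + 26 + (-1) = 39
σ = (1, 0, 2, 3): 15 + 1 + 26 + 27 = 69
σ = (1, 0, 3, 2): 15 + 1 + 27 + (-2) = 41
σ = (1, 2, 0, 3): 15 + 19 + (-6) + 27 = 55
σ = (1, 2, 3, 0): 15 + 19 + 27 + (-2) = 59
σ = (1, 3, 0, 2): 15 + 3 + (-6) + (-2) = 10
σ = (1, 3, 2, 0): 15 + 3 + 26 + (-2) = 42
σ = (2, 0, 1, 3): 19 + 1 + 4 + 27 = 51
σ = (2, 0, 3, 1): 19 + 1 + 27 + (-1) = 46
σ = (2, 1, 0, 3): 19 + 6 + (-6) + 27 = 46
σ = (2, 1, 3, 0): 19 + 6 + 27 + (-2) = 50
σ = (2, 3, 0, 1): 19 + 3 + (-6) + (-1) = 15
σ = (2, 3, 1, 0): 19 + 3 + 4 + (-2) = 24
σ = (3, 0, 1, 2): 8 + 1 + 4 + (-2) = 11
σ = (3, 0, 2, 1): 8 + 1 + 26 + (-1) = 34
σ = (3, 1, 0, 2): 8 + 6 + (-6) + (-2) = 6
σ = (3, 1, 2, 0): 8 + 6 + 26 + (-2) = 38
σ = (3, 2, 0, 1): 8 + 19 + (-6) + (-1) = 20
σ = (3, 2, 1, 0): 8 + 19 + 4 + (-2) = 29
Optimal value attained by: σ = (0, 1, 2, 3).
Answer: det⊕(G) = 70; verdict: NONSINGULAR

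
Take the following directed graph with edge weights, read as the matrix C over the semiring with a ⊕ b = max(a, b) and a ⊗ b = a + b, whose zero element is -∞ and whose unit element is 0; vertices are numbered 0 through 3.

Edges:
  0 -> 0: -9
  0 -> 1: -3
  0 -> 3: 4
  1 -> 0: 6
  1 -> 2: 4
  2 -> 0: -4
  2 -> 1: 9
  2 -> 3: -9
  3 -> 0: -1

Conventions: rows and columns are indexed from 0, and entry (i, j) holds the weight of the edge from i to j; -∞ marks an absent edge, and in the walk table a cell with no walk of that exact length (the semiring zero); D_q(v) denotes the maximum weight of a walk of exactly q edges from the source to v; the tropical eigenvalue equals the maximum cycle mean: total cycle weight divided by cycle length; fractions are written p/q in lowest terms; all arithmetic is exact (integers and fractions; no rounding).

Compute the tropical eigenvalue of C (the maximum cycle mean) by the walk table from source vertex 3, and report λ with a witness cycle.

q=0: [-∞, -∞, -∞, 0]
q=1: [-1, -∞, -∞, -∞]
q=2: [-10, -4, -∞, 3]
q=3: [2, -13, 0, -6]
q=4: [-4, 9, -9, 6]
Optimal cycle mean attained by: cycle 1->2->1, total 4 + 9, length 2.
Answer: λ = 13/2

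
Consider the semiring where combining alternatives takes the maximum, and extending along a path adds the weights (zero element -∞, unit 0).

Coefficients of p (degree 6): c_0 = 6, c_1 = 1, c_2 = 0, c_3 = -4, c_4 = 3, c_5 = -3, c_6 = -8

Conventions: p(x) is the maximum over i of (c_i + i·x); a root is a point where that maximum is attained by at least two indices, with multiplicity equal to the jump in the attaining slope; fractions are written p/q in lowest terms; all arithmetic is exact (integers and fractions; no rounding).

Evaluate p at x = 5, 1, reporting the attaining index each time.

p(5) = max(6+0·5=6, 1+1·5=6, 0+2·5=10, -4+3·5=11, 3+4·5=23, -3+5·5=22, -8+6·5=22) = 23 (attained by i=4)
p(1) = max(6+0·1=6, 1+1·1=2, 0+2·1=2, -4+3·1=-1, 3+4·1=7, -3+5·1=2, -8+6·1=-2) = 7 (attained by i=4)
Answer: p(5) = 23; p(1) = 7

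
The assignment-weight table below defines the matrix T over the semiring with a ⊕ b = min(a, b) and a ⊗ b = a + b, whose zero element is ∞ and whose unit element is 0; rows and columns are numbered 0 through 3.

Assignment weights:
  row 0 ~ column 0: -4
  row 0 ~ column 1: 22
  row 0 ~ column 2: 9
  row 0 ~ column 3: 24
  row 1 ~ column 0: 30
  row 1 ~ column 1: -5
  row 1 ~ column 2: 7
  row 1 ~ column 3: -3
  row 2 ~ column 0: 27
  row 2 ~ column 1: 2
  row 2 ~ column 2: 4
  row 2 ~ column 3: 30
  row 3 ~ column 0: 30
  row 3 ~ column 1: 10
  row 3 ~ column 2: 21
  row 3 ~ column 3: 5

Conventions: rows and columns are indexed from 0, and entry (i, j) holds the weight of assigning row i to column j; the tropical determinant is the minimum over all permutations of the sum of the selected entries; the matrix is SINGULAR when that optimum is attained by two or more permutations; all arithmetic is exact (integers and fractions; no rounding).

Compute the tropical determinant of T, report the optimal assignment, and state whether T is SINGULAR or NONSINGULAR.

σ = (0, 1, 2, 3): (-4) + (-5) + 4 + 5 = 0
σ = (0, 1, 3, 2): (-4) + (-5) + 30 + 21 = 42
σ = (0, 2, 1, 3): (-4) + 7 + 2 + 5 = 10
σ = (0, 2, 3, 1): (-4) + 7 + 30 + 10 = 43
σ = (0, 3, 1, 2): (-4) + (-3) + 2 + 21 = 16
σ = (0, 3, 2, 1): (-4) + (-3) + 4 + 10 = 7
σ = (1, 0, 2, 3): 22 + 30 + 4 + 5 = 61
σ = (1, 0, 3, 2): 22 + 30 + 30 + 21 = 103
σ = (1, 2, 0, 3): 22 + 7 + 27 + 5 = 61
σ = (1, 2, 3, 0): 22 + 7 + 30 + 30 = 89
σ = (1, 3, 0, 2): 22 + (-3) + 27 + 21 = 67
σ = (1, 3, 2, 0): 22 + (-3) + 4 + 30 = 53
σ = (2, 0, 1, 3): 9 + 30 + 2 + 5 = 46
σ = (2, 0, 3, 1): 9 + 30 + 30 + 10 = 79
σ = (2, 1, 0, 3): 9 + (-5) + 27 + 5 = 36
σ = (2, 1, 3, 0): 9 + (-5) + 30 + 30 = 64
σ = (2, 3, 0, 1): 9 + (-3) + 27 + 10 = 43
σ = (2, 3, 1, 0): 9 + (-3) + 2 + 30 = 38
σ = (3, 0, 1, 2): 24 + 30 + 2 + 21 = 77
σ = (3, 0, 2, 1): 24 + 30 + 4 + 10 = 68
σ = (3, 1, 0, 2): 24 + (-5) + 27 + 21 = 67
σ = (3, 1, 2, 0): 24 + (-5) + 4 + 30 = 53
σ = (3, 2, 0, 1): 24 + 7 + 27 + 10 = 68
σ = (3, 2, 1, 0): 24 + 7 + 2 + 30 = 63
Optimal value attained by: σ = (0, 1, 2, 3).
Answer: det⊕(T) = 0; verdict: NONSINGULAR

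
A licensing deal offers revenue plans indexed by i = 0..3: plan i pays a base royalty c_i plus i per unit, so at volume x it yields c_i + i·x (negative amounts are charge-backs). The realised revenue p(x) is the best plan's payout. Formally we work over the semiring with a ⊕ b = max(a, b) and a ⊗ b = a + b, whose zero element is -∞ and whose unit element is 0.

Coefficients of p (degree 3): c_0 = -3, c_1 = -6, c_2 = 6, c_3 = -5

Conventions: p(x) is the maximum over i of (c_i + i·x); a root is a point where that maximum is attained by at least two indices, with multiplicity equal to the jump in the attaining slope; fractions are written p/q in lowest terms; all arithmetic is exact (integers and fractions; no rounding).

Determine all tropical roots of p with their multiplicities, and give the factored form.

hull edge (i=0, c=-3) to (i=2, c=6): slope 9/2, span 2
hull edge (i=2, c=6) to (i=3, c=-5): slope -11, span 1
Factored form: p(x) = -5 ⊗ (x ⊕ (-9/2)) ⊗ (x ⊕ (-9/2)) ⊗ (x ⊕ 11)
Answer: roots = -9/2 (mult 2), 11 (mult 1)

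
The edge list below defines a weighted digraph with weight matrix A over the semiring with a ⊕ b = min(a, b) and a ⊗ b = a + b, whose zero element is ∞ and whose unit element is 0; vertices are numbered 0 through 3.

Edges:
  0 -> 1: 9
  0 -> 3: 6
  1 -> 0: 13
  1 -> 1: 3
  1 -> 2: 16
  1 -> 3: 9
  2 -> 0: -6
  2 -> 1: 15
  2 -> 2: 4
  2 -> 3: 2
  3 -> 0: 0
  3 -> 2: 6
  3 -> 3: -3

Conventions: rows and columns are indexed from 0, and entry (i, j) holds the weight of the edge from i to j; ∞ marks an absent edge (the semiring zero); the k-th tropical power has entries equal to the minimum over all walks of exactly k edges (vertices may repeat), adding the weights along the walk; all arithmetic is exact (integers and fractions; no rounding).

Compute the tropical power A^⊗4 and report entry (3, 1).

A^⊗2:
  [6, 12, 12, 3]
  [9, 6, 15, 6]
  [-2, 3, 8, -1]
  [-3, 9, 3, -6]
A^⊗3:
  [3, 15, 9, 0]
  [6, 9, 12, 3]
  [-1, 6, 5, -4]
  [-6, 6, 0, -9]
A^⊗4:
  [0, 12, 6, -3]
  [3, 12, 9, 0]
  [-4, 8, 2, -7]
  [-9, 3, -3, -12]
Key observation: the optimum is the walk 3->3->3->0->1, with weight (-3) + (-3) + 0 + 9 = 3.
Optimal value attained by: walk 3->3->3->0->1.
Answer: (A^⊗4)[3][1] = 3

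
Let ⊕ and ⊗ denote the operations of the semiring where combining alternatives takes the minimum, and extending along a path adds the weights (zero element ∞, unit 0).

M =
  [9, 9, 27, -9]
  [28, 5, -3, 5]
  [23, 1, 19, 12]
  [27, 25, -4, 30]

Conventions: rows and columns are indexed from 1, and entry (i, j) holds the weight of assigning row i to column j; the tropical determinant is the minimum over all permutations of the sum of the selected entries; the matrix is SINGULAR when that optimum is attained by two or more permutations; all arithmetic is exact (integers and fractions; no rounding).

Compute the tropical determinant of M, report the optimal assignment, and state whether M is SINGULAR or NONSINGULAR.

σ = (1, 2, 3, 4): 9 + 5 + 19 + 30 = 63
σ = (1, 2, 4, 3): 9 + 5 + 12 + (-4) = 22
σ = (1, 3, 2, 4): 9 + (-3) + 1 + 30 = 37
σ = (1, 3, 4, 2): 9 + (-3) + 12 + 25 = 43
σ = (1, 4, 2, 3): 9 + 5 + 1 + (-4) = 11
σ = (1, 4, 3, 2): 9 + 5 + 19 + 25 = 58
σ = (2, 1, 3, 4): 9 + 28 + 19 + 30 = 86
σ = (2, 1, 4, 3): 9 + 28 + 12 + (-4) = 45
σ = (2, 3, 1, 4): 9 + (-3) + 23 + 30 = 59
σ = (2, 3, 4, 1): 9 + (-3) + 12 + 27 = 45
σ = (2, 4, 1, 3): 9 + 5 + 23 + (-4) = 33
σ = (2, 4, 3, 1): 9 + 5 + 19 + 27 = 60
σ = (3, 1, 2, 4): 27 + 28 + 1 + 30 = 86
σ = (3, 1, 4, 2): 27 + 28 + 12 + 25 = 92
σ = (3, 2, 1, 4): 27 + 5 + 23 + 30 = 85
σ = (3, 2, 4, 1): 27 + 5 + 12 + 27 = 71
σ = (3, 4, 1, 2): 27 + 5 + 23 + 25 = 80
σ = (3, 4, 2, 1): 27 + 5 + 1 + 27 = 60
σ = (4, 1, 2, 3): (-9) + 28 + 1 + (-4) = 16
σ = (4, 1, 3, 2): (-9) + 28 + 19 + 25 = 63
σ = (4, 2, 1, 3): (-9) + 5 + 23 + (-4) = 15
σ = (4, 2, 3, 1): (-9) + 5 + 19 + 27 = 42
σ = (4, 3, 1, 2): (-9) + (-3) + 23 + 25 = 36
σ = (4, 3, 2, 1): (-9) + (-3) + 1 + 27 = 16
Optimal value attained by: σ = (1, 4, 2, 3).
Answer: det⊕(M) = 11; verdict: NONSINGULAR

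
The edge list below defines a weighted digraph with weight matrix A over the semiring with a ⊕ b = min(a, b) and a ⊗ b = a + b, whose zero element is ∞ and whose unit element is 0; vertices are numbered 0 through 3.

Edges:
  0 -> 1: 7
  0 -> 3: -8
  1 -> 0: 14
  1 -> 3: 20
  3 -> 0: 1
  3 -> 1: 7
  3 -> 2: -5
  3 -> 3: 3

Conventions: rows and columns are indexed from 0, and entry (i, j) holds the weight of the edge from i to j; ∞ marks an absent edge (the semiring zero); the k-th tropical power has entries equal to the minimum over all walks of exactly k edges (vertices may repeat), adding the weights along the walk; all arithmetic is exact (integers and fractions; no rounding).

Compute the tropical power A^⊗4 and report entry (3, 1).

A^⊗2:
  [-7, -1, -13, -5]
  [21, 21, 15, 6]
  [∞, ∞, ∞, ∞]
  [4, 8, -2, -7]
A^⊗3:
  [-4, 0, -10, -15]
  [7, 13, 1, 9]
  [∞, ∞, ∞, ∞]
  [-6, 0, -12, -4]
A^⊗4:
  [-14, -8, -20, -12]
  [10, 14, 4, -1]
  [∞, ∞, ∞, ∞]
  [-3, 1, -9, -14]
Key observation: the optimum is the walk 3->0->3->0->1, with weight 1 + (-8) + 1 + 7 = 1.
Optimal value attained by: walk 3->0->3->0->1.
Answer: (A^⊗4)[3][1] = 1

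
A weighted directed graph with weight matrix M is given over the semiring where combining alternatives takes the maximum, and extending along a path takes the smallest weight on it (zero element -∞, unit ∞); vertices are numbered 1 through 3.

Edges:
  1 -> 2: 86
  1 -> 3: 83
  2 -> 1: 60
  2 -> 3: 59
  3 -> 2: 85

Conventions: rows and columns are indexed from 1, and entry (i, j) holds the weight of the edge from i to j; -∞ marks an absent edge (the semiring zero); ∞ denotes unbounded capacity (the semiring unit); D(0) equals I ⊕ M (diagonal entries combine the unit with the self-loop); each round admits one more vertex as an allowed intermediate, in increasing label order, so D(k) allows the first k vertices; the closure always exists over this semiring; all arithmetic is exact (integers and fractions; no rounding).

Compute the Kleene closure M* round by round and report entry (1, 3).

D(0):
  [∞, 86, 83]
  [60, ∞, 59]
  [-∞, 85, ∞]
D(1):
  [∞, 86, 83]
  [60, ∞, 60]
  [-∞, 85, ∞]
D(2):
  [∞, 86, 83]
  [60, ∞, 60]
  [60, 85, ∞]
D(3):
  [∞, 86, 83]
  [60, ∞, 60]
  [60, 85, ∞]
Answer: M*[1][3] = 83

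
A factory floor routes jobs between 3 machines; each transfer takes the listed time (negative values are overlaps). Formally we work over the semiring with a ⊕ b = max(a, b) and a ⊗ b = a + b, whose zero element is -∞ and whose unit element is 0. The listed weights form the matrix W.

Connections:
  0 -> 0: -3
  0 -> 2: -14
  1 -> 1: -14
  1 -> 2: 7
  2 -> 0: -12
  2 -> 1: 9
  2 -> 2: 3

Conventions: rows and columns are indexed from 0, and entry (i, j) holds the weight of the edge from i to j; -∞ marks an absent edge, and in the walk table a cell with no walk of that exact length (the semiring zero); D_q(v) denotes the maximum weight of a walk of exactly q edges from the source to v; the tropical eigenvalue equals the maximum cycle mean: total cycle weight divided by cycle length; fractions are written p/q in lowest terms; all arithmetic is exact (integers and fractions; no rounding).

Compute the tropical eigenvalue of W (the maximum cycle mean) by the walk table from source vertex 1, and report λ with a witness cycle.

q=0: [-∞, 0, -∞]
q=1: [-∞, -14, 7]
q=2: [-5, 16, 10]
q=3: [-2, 19, 23]
Optimal cycle mean attained by: cycle 1->2->1, total 7 + 9, length 2.
Answer: λ = 8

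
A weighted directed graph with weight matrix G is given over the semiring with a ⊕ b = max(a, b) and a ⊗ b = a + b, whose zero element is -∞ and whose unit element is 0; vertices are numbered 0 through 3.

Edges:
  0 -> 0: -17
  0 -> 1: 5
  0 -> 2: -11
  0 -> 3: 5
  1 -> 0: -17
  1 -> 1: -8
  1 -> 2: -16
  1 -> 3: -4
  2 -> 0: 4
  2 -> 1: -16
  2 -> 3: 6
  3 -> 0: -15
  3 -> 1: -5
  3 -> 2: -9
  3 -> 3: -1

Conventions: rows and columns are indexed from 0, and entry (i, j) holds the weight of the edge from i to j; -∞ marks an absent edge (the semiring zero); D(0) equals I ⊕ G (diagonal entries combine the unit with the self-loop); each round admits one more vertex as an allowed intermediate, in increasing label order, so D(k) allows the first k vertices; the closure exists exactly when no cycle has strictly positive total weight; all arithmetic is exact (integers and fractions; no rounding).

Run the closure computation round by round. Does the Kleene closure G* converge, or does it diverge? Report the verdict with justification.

D(0):
  [0, 5, -11, 5]
  [-17, 0, -16, -4]
  [4, -16, 0, 6]
  [-15, -5, -9, 0]
D(1):
  [0, 5, -11, 5]
  [-17, 0, -16, -4]
  [4, 9, 0, 9]
  [-15, -5, -9, 0]
D(2):
  [0, 5, -11, 5]
  [-17, 0, -16, -4]
  [4, 9, 0, 9]
  [-15, -5, -9, 0]
D(3):
  [0, 5, -11, 5]
  [-12, 0, -16, -4]
  [4, 9, 0, 9]
  [-5, 0, -9, 0]
D(4):
  [0, 5, -4, 5]
  [-9, 0, -13, -4]
  [4, 9, 0, 9]
  [-5, 0, -9, 0]
Key observation: every diagonal entry stays at the unit through all rounds, so no improving cycle exists.
Answer: CONVERGES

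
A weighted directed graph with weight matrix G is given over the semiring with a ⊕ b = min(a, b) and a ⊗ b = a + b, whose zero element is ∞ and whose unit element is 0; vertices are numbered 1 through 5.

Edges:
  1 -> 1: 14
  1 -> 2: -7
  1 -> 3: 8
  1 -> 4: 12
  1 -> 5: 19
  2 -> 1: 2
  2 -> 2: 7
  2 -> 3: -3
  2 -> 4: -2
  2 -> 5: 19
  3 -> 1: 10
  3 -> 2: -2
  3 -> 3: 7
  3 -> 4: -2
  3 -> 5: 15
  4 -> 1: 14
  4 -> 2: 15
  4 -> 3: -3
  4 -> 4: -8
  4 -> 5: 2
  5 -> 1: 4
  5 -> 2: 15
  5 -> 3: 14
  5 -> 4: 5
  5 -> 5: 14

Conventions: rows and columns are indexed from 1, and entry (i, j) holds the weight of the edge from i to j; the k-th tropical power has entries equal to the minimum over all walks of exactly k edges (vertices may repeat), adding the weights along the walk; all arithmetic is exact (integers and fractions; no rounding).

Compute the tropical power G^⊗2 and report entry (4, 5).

G^⊗2:
  [-5, 0, -10, -9, 12]
  [7, -5, -5, -10, 0]
  [0, 3, -5, -10, 0]
  [6, -5, -11, -16, -6]
  [17, -3, 2, -3, 7]
Key observation: the optimum is the walk 4->4->5, with weight (-8) + 2 = -6.
Optimal value attained by: walk 4->4->5.
Answer: (G^⊗2)[4][5] = -6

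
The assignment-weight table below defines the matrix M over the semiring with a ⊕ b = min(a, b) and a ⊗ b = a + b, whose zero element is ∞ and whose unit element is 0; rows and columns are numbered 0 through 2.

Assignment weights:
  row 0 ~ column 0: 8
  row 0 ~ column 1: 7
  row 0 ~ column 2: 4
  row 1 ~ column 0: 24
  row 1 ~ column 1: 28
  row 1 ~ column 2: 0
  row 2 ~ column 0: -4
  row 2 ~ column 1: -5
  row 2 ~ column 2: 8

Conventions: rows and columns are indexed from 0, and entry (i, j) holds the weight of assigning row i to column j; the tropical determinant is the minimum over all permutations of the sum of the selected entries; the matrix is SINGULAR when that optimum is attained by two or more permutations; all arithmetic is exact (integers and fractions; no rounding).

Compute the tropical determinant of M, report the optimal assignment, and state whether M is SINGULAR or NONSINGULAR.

σ = (0, 1, 2): 8 + 28 + 8 = 44
σ = (0, 2, 1): 8 + 0 + (-5) = 3
σ = (1, 0, 2): 7 + 24 + 8 = 39
σ = (1, 2, 0): 7 + 0 + (-4) = 3
σ = (2, 0, 1): 4 + 24 + (-5) = 23
σ = (2, 1, 0): 4 + 28 + (-4) = 28
Optimal value attained by: σ = (0, 2, 1).
Answer: det⊕(M) = 3; verdict: SINGULAR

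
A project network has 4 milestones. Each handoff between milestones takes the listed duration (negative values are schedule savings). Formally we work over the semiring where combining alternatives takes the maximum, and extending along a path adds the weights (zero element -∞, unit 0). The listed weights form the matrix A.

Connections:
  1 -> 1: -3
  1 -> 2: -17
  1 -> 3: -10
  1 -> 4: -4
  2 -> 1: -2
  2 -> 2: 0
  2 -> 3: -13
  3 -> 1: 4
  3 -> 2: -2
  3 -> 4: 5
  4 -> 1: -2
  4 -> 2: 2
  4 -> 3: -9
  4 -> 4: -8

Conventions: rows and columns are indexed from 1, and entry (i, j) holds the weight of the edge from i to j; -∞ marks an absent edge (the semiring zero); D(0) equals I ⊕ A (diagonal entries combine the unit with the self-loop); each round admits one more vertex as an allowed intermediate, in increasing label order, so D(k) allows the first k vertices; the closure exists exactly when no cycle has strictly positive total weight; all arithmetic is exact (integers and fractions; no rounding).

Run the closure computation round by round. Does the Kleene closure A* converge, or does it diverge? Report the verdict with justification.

D(0):
  [0, -17, -10, -4]
  [-2, 0, -13, -∞]
  [4, -2, 0, 5]
  [-2, 2, -9, 0]
D(1):
  [0, -17, -10, -4]
  [-2, 0, -12, -6]
  [4, -2, 0, 5]
  [-2, 2, -9, 0]
D(2):
  [0, -17, -10, -4]
  [-2, 0, -12, -6]
  [4, -2, 0, 5]
  [0, 2, -9, 0]
D(3):
  [0, -12, -10, -4]
  [-2, 0, -12, -6]
  [4, -2, 0, 5]
  [0, 2, -9, 0]
D(4):
  [0, -2, -10, -4]
  [-2, 0, -12, -6]
  [5, 7, 0, 5]
  [0, 2, -9, 0]
Key observation: every diagonal entry stays at the unit through all rounds, so no improving cycle exists.
Answer: CONVERGES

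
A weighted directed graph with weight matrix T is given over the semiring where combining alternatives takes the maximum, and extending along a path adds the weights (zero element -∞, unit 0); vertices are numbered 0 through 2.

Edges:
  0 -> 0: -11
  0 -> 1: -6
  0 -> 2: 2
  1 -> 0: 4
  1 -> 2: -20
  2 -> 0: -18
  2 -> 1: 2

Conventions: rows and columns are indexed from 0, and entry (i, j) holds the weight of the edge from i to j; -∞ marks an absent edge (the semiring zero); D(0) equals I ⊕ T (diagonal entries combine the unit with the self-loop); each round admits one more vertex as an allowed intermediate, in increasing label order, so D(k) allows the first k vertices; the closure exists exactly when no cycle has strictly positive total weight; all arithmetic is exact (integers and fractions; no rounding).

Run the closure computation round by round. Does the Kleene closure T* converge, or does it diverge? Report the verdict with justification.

D(0):
  [0, -6, 2]
  [4, 0, -20]
  [-18, 2, 0]
D(1):
  [0, -6, 2]
  [4, 0, 6]
  [-18, 2, 0]
Detection: at round 2, diagonal entry (2, 2) turns strictly positive.
Key observation: the cycle 2->1->0->2 has total weight 2 + 4 + 2, which is strictly positive.
Answer: DIVERGES — positive cycle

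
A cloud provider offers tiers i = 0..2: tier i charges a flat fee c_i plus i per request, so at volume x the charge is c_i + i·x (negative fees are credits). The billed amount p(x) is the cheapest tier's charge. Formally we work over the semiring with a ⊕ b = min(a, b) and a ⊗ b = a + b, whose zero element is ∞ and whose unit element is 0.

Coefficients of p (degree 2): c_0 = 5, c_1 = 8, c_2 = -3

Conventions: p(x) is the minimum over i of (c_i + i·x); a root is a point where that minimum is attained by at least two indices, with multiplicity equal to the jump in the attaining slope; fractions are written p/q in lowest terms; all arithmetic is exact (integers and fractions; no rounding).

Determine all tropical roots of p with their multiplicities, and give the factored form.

hull edge (i=0, c=5) to (i=2, c=-3): slope -4, span 2
Factored form: p(x) = -3 ⊗ (x ⊕ 4) ⊗ (x ⊕ 4)
Answer: roots = 4 (mult 2)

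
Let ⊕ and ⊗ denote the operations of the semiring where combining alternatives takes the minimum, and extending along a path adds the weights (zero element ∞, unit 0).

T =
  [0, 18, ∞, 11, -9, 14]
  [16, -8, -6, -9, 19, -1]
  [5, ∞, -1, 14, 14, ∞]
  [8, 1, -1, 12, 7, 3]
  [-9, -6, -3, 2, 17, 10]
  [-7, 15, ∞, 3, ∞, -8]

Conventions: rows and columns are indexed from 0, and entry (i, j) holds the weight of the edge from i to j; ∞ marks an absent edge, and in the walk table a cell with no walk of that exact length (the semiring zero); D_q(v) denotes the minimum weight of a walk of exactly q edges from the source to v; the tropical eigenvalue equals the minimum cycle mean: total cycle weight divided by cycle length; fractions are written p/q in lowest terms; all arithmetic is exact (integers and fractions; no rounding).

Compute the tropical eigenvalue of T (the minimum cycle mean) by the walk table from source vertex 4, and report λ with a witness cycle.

q=0: [∞, ∞, ∞, ∞, 0, ∞]
q=1: [-9, -6, -3, 2, 17, 10]
q=2: [-9, -14, -12, -15, -18, -7]
q=3: [-27, -24, -21, -23, -18, -15]
q=4: [-27, -32, -30, -33, -36, -25]
q=5: [-45, -42, -39, -41, -36, -33]
q=6: [-45, -50, -48, -51, -54, -43]
Optimal cycle mean attained by: cycle 0->4->0, total (-9) + (-9), length 2.
Answer: λ = -9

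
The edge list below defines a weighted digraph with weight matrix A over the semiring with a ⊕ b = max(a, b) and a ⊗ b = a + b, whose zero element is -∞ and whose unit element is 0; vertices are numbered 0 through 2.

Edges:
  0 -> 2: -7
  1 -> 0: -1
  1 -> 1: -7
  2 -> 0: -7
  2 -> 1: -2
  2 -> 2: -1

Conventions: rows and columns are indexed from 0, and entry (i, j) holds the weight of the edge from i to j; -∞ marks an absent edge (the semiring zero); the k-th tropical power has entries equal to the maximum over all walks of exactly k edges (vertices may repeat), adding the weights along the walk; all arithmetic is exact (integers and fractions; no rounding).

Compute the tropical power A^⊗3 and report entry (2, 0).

A^⊗2:
  [-14, -9, -8]
  [-8, -14, -8]
  [-3, -3, -2]
A^⊗3:
  [-10, -10, -9]
  [-15, -10, -9]
  [-4, -4, -3]
Key observation: the optimum is the walk 2->2->1->0, with weight (-1) + (-2) + (-1) = -4.
Optimal value attained by: walk 2->2->1->0.
Answer: (A^⊗3)[2][0] = -4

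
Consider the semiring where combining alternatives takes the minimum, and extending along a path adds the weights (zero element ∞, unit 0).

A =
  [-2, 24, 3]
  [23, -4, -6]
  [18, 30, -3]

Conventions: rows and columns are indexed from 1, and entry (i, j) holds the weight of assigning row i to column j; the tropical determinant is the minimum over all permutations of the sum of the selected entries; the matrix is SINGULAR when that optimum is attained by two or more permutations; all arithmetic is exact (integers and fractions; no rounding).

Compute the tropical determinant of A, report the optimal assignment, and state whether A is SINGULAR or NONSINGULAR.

σ = (1, 2, 3): (-2) + (-4) + (-3) = -9
σ = (1, 3, 2): (-2) + (-6) + 30 = 22
σ = (2, 1, 3): 24 + 23 + (-3) = 44
σ = (2, 3, 1): 24 + (-6) + 18 = 36
σ = (3, 1, 2): 3 + 23 + 30 = 56
σ = (3, 2, 1): 3 + (-4) + 18 = 17
Optimal value attained by: σ = (1, 2, 3).
Answer: det⊕(A) = -9; verdict: NONSINGULAR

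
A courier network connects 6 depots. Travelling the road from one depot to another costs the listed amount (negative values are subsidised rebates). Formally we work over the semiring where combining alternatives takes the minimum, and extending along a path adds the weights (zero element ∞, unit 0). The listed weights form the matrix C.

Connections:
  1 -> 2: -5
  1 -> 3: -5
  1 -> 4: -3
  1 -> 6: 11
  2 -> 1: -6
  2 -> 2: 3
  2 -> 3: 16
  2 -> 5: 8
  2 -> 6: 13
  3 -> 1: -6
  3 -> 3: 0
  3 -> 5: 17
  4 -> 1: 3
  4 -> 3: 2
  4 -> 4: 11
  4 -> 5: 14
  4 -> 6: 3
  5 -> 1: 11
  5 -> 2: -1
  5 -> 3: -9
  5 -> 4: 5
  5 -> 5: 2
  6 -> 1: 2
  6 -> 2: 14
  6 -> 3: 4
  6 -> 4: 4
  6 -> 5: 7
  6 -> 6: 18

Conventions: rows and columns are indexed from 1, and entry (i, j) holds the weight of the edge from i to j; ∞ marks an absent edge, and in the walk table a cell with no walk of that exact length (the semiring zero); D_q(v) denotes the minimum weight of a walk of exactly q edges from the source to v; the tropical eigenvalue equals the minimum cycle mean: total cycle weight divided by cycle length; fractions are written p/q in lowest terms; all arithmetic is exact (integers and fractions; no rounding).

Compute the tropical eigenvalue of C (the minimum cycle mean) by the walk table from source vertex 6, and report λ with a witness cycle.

q=0: [∞, ∞, ∞, ∞, ∞, 0]
q=1: [2, 14, 4, 4, 7, 18]
q=2: [-2, -3, -3, -1, 9, 7]
q=3: [-9, -7, -7, -5, 5, 2]
q=4: [-13, -14, -14, -12, 1, -2]
q=5: [-20, -18, -18, -16, -6, -9]
q=6: [-24, -25, -25, -23, -10, -13]
Optimal cycle mean attained by: cycle 1->2->1, total (-5) + (-6), length 2.
Answer: λ = -11/2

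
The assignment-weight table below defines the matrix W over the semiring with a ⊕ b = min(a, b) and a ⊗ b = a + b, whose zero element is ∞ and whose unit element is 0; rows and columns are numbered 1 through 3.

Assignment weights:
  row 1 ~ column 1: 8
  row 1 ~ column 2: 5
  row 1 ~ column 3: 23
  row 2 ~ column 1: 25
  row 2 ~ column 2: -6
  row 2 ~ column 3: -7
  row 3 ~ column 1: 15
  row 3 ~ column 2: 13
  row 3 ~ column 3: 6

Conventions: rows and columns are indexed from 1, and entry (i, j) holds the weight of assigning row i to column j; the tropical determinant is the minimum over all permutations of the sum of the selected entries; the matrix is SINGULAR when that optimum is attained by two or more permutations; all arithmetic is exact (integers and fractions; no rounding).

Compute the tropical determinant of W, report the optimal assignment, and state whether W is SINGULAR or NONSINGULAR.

σ = (1, 2, 3): 8 + (-6) + 6 = 8
σ = (1, 3, 2): 8 + (-7) + 13 = 14
σ = (2, 1, 3): 5 + 25 + 6 = 36
σ = (2, 3, 1): 5 + (-7) + 15 = 13
σ = (3, 1, 2): 23 + 25 + 13 = 61
σ = (3, 2, 1): 23 + (-6) + 15 = 32
Optimal value attained by: σ = (1, 2, 3).
Answer: det⊕(W) = 8; verdict: NONSINGULAR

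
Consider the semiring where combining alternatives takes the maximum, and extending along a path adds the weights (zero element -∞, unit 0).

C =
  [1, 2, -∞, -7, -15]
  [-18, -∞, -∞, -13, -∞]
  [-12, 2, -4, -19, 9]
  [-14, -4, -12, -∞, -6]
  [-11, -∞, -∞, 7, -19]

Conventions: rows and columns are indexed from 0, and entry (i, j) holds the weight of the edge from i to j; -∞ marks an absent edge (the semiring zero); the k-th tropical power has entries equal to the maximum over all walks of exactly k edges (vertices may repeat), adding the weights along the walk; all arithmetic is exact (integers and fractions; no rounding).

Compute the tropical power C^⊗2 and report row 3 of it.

C^⊗2:
  [2, 3, -19, -6, -13]
  [-17, -16, -25, -25, -19]
  [-2, -2, -8, 16, 5]
  [-13, -10, -16, 1, -3]
  [-7, 3, -5, -12, 1]
Answer: row 3 of C^⊗2 = [-13, -10, -16, 1, -3]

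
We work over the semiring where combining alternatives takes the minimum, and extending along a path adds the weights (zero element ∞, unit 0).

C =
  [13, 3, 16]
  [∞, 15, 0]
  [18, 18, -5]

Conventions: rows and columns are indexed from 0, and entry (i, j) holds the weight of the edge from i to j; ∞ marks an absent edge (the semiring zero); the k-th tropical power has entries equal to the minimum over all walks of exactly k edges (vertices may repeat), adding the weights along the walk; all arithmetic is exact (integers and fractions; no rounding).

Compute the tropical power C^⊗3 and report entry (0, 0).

C^⊗2:
  [26, 16, 3]
  [18, 18, -5]
  [13, 13, -10]
C^⊗3:
  [21, 21, -2]
  [13, 13, -10]
  [8, 8, -15]
Key observation: the optimum is the walk 0->1->2->0, with weight 3 + 0 + 18 = 21.
Optimal value attained by: walk 0->1->2->0.
Answer: (C^⊗3)[0][0] = 21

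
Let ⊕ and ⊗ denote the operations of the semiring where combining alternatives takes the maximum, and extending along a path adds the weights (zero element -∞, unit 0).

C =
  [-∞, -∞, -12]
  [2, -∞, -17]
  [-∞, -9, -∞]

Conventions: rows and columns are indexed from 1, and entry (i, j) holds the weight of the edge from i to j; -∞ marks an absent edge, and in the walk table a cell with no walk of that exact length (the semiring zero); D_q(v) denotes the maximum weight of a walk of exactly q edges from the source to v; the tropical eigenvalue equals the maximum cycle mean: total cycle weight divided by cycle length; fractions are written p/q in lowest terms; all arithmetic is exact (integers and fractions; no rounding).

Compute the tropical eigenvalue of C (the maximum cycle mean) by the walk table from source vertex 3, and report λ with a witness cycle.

q=0: [-∞, -∞, 0]
q=1: [-∞, -9, -∞]
q=2: [-7, -∞, -26]
q=3: [-∞, -35, -19]
Optimal cycle mean attained by: cycle 1->3->2->1, total (-12) + (-9) + 2, length 3.
Answer: λ = -19/3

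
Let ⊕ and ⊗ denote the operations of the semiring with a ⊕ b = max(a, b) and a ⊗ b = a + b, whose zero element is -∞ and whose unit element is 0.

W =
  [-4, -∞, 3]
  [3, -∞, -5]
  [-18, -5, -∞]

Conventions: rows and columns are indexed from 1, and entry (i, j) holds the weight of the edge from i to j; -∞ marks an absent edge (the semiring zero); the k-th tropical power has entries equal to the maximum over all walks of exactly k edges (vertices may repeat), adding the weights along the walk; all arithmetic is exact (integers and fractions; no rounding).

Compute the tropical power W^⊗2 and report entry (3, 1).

W^⊗2:
  [-8, -2, -1]
  [-1, -10, 6]
  [-2, -∞, -10]
Key observation: the optimum is the walk 3->2->1, with weight (-5) + 3 = -2.
Optimal value attained by: walk 3->2->1.
Answer: (W^⊗2)[3][1] = -2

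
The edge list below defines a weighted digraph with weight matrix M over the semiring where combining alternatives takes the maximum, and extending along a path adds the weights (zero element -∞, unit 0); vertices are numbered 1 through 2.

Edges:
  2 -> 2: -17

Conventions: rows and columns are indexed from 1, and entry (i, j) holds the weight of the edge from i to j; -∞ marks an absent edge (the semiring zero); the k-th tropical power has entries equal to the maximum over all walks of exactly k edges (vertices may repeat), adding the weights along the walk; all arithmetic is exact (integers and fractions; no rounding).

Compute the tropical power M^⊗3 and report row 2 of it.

M^⊗2:
  [-∞, -∞]
  [-∞, -34]
M^⊗3:
  [-∞, -∞]
  [-∞, -51]
Answer: row 2 of M^⊗3 = [-∞, -51]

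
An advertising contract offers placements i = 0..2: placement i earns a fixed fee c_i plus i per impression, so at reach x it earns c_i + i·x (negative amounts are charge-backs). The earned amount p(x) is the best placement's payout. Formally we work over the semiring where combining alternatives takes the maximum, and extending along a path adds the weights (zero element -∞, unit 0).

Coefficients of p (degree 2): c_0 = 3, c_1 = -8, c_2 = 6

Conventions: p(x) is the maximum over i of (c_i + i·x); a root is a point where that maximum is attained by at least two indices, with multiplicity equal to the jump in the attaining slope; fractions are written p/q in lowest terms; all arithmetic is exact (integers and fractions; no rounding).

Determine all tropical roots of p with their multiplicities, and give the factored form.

hull edge (i=0, c=3) to (i=2, c=6): slope 3/2, span 2
Factored form: p(x) = 6 ⊗ (x ⊕ (-3/2)) ⊗ (x ⊕ (-3/2))
Answer: roots = -3/2 (mult 2)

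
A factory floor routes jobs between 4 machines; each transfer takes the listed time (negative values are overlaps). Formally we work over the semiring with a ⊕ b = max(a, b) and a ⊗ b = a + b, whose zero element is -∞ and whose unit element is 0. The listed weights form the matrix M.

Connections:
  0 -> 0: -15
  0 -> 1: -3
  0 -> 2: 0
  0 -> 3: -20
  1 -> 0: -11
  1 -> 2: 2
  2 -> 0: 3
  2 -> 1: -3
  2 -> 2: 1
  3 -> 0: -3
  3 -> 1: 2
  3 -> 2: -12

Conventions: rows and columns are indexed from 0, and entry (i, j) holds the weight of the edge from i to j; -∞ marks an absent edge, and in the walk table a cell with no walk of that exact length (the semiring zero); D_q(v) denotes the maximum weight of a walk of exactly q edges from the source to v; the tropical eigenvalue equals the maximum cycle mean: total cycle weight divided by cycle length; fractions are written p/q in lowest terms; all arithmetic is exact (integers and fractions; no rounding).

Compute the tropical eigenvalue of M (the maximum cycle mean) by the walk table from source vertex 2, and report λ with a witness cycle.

q=0: [-∞, -∞, 0, -∞]
q=1: [3, -3, 1, -∞]
q=2: [4, 0, 3, -17]
q=3: [6, 1, 4, -16]
q=4: [7, 3, 6, -14]
Optimal cycle mean attained by: cycle 0->2->0, total 0 + 3, length 2.
Answer: λ = 3/2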